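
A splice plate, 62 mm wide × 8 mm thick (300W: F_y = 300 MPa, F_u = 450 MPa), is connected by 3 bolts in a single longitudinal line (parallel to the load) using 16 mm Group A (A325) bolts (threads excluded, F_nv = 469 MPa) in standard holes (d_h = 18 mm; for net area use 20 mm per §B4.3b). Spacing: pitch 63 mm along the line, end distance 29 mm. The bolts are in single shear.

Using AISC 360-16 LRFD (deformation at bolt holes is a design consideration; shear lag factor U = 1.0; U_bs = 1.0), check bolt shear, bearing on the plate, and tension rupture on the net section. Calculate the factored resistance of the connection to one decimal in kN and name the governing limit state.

113.4 kN (net-section rupture governs)

Bolt shear: A_b = π(16)²/4 = 201.06 mm². φR_n = 0.75 × 469 × 201.06 × 3 × 1 = 212.2 kN.
Bearing (8 mm plate, F_u = 450 MPa): end bolts L_c = 29 − 18/2 = 20, R_n = min(1.2×20×8×450, 2.4×16×8×450) = 86.4 kN/bolt; interior L_c = 63 − 18 = 45, R_n = 138.24 kN/bolt. φR_n = 0.75 × (1×86.4 + 2×138.24) = 272.2 kN.
Tension rupture (net): A_n = (62 − 1×20)×8 = 336 mm² (U = 1.0, A_e = A_n). φR_n = 0.75 × 450 × 336 = 113.4 kN.
Governing: min(212.2, 272.2, 113.4) = 113.4 kN → net-section rupture.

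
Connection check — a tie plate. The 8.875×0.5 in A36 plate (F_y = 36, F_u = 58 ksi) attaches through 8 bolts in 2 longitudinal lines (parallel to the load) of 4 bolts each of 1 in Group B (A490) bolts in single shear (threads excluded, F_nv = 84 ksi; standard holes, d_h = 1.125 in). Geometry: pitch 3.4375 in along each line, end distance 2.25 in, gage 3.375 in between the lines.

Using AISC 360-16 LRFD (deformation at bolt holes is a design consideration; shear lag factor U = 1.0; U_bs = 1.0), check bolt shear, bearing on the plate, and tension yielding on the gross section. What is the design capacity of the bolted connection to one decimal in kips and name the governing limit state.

Bolt shear: A_b = π(1)²/4 = 0.7854 in². φR_n = 0.75 × 84 × 0.7854 × 8 × 1 = 395.8 kips.
Bearing (0.5 in plate, F_u = 58 ksi): end bolts L_c = 2.25 − 1.125/2 = 1.6875, R_n = min(1.2×1.6875×0.5×58, 2.4×1×0.5×58) = 58.725 kips/bolt; interior L_c = 3.4375 − 1.125 = 2.3125, R_n = 69.6 kips/bolt. φR_n = 0.75 × (2×58.725 + 6×69.6) = 401.3 kips.
Tension yield (gross): A_g = 8.875×0.5 = 4.4375 in². φR_n = 0.90 × 36 × 4.4375 = 143.8 kips.
Governing: min(395.8, 401.3, 143.8) = 143.8 kips → gross-section yield.

143.8 kips (gross-section yield governs)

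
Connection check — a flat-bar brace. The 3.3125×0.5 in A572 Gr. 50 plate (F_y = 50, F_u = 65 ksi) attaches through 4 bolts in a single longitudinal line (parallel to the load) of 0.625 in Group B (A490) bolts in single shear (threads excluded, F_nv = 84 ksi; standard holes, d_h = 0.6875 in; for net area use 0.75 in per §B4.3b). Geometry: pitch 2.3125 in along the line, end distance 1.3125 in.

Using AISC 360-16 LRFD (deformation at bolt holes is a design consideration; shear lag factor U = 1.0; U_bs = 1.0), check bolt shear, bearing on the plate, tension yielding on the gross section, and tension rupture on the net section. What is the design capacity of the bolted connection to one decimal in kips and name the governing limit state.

Bolt shear: A_b = π(0.625)²/4 = 0.3068 in². φR_n = 0.75 × 84 × 0.3068 × 4 × 1 = 77.3 kips.
Bearing (0.5 in plate, F_u = 65 ksi): end bolts L_c = 1.3125 − 0.6875/2 = 0.96875, R_n = min(1.2×0.96875×0.5×65, 2.4×0.625×0.5×65) = 37.781 kips/bolt; interior L_c = 2.3125 − 0.6875 = 1.625, R_n = 48.75 kips/bolt. φR_n = 0.75 × (1×37.781 + 3×48.75) = 138.0 kips.
Tension yield (gross): A_g = 3.3125×0.5 = 1.6563 in². φR_n = 0.90 × 50 × 1.6563 = 74.5 kips.
Tension rupture (net): A_n = (3.3125 − 1×0.75)×0.5 = 1.2813 in² (U = 1.0, A_e = A_n). φR_n = 0.75 × 65 × 1.2813 = 62.5 kips.
Governing: min(77.3, 138.0, 74.5, 62.5) = 62.5 kips → net-section rupture.

62.5 kips (net-section rupture governs)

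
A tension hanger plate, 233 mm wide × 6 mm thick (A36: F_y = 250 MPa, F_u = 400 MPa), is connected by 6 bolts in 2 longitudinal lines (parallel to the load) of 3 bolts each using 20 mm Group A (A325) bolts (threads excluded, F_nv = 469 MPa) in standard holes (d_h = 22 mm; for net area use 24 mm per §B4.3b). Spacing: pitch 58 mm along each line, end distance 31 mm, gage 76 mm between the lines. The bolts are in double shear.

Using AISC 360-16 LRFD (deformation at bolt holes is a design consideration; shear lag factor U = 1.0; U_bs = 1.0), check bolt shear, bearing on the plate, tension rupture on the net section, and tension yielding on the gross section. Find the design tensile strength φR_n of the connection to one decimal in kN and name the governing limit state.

Bolt shear: A_b = π(20)²/4 = 314.16 mm². φR_n = 0.75 × 469 × 314.16 × 6 × 2 = 1326.1 kN.
Bearing (6 mm plate, F_u = 400 MPa): end bolts L_c = 31 − 22/2 = 20, R_n = min(1.2×20×6×400, 2.4×20×6×400) = 57.6 kN/bolt; interior L_c = 58 − 22 = 36, R_n = 103.68 kN/bolt. φR_n = 0.75 × (2×57.6 + 4×103.68) = 397.4 kN.
Tension rupture (net): A_n = (233 − 2×24)×6 = 1110 mm² (U = 1.0, A_e = A_n). φR_n = 0.75 × 400 × 1110 = 333.0 kN.
Tension yield (gross): A_g = 233×6 = 1398 mm². φR_n = 0.90 × 250 × 1398 = 314.6 kN.
Governing: min(1326.1, 397.4, 333.0, 314.6) = 314.6 kN → gross-section yield.

314.6 kN (gross-section yield governs)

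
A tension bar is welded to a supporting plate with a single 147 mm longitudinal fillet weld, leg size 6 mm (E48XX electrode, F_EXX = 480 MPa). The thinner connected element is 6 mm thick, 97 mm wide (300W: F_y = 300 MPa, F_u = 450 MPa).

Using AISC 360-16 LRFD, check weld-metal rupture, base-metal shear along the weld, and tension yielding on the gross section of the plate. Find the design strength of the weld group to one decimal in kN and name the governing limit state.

134.7 kN (weld metal governs)

Weld metal: throat = 0.707×6 = 4.242 mm, L = 147 mm. φR_n = 0.75 × 0.6 × 480 × 4.242 × 147 = 134.7 kN.
Base metal shear (6 mm plate): yield φR_n = 1.0×0.6×300×6×147 = 158.8 kN; rupture φR_n = 0.75×0.6×450×6×147 = 178.6 kN; take 158.8 kN (yield).
Tension yield (gross): A_g = 97×6 = 582 mm². φR_n = 0.90 × 300 × 582 = 157.1 kN.
Governing: min(134.7, 158.8, 157.1) = 134.7 kN → weld metal.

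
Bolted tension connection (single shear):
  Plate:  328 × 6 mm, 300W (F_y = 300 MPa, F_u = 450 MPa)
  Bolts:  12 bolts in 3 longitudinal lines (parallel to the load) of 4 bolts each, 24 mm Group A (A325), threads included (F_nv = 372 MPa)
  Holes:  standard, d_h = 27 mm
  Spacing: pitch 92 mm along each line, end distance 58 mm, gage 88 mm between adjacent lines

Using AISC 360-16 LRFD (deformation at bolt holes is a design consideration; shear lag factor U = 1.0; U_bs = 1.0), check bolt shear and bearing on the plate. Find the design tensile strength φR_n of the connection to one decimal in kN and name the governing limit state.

1374.2 kN (bearing governs)

Bolt shear: A_b = π(24)²/4 = 452.39 mm². φR_n = 0.75 × 372 × 452.39 × 12 × 1 = 1514.6 kN.
Bearing (6 mm plate, F_u = 450 MPa): end bolts L_c = 58 − 27/2 = 44.5, R_n = min(1.2×44.5×6×450, 2.4×24×6×450) = 144.18 kN/bolt; interior L_c = 92 − 27 = 65, R_n = 155.52 kN/bolt. φR_n = 0.75 × (3×144.18 + 9×155.52) = 1374.2 kN.
Governing: min(1514.6, 1374.2) = 1374.2 kN → bearing.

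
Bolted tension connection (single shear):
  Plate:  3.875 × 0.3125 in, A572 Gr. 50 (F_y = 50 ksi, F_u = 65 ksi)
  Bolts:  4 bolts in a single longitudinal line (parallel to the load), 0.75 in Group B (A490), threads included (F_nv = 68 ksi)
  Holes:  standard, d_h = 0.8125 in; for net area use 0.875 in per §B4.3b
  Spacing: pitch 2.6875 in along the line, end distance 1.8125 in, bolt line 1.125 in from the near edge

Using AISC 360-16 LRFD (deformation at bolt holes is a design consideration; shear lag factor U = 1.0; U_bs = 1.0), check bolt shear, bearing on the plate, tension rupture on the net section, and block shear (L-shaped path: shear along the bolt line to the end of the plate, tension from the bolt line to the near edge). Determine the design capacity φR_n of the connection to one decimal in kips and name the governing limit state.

45.7 kips (net-section rupture governs)

Bolt shear: A_b = π(0.75)²/4 = 0.44179 in². φR_n = 0.75 × 68 × 0.44179 × 4 × 1 = 90.1 kips.
Bearing (0.3125 in plate, F_u = 65 ksi): end bolts L_c = 1.8125 − 0.8125/2 = 1.40625, R_n = min(1.2×1.40625×0.3125×65, 2.4×0.75×0.3125×65) = 34.277 kips/bolt; interior L_c = 2.6875 − 0.8125 = 1.875, R_n = 36.563 kips/bolt. φR_n = 0.75 × (1×34.277 + 3×36.563) = 108.0 kips.
Tension rupture (net): A_n = (3.875 − 1×0.875)×0.3125 = 0.9375 in² (U = 1.0, A_e = A_n). φR_n = 0.75 × 65 × 0.9375 = 45.7 kips.
Block shear: shear path 1×[1.8125+3×2.6875] = 1×9.875 in, A_gv = 3.0859, A_nv = 1×(9.875 − 3.5×0.875)×0.3125 = 2.1289 in²; tension to near edge: (1.125 − 0.5×0.875)×0.3125 = 0.21484 in². R_n = min(0.6×65×2.1289, 0.6×50×3.0859) + 1.0×65×0.21484 = min(83.027, 92.577) + 13.965 = 96.992 kips. φR_n = 0.75 × 96.992 = 72.7 kips.
Governing: min(90.1, 108.0, 45.7, 72.7) = 45.7 kips → net-section rupture.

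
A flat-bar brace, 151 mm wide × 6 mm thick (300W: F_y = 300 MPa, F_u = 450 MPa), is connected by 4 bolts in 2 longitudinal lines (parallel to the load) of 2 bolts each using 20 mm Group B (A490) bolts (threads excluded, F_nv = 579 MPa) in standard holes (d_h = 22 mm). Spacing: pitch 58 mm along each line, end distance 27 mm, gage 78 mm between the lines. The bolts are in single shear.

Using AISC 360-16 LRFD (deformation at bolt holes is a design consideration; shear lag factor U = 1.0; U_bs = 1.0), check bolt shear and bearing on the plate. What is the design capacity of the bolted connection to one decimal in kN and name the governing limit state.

Bolt shear: A_b = π(20)²/4 = 314.16 mm². φR_n = 0.75 × 579 × 314.16 × 4 × 1 = 545.7 kN.
Bearing (6 mm plate, F_u = 450 MPa): end bolts L_c = 27 − 22/2 = 16, R_n = min(1.2×16×6×450, 2.4×20×6×450) = 51.84 kN/bolt; interior L_c = 58 − 22 = 36, R_n = 116.64 kN/bolt. φR_n = 0.75 × (2×51.84 + 2×116.64) = 252.7 kN.
Governing: min(545.7, 252.7) = 252.7 kN → bearing.

252.7 kN (bearing governs)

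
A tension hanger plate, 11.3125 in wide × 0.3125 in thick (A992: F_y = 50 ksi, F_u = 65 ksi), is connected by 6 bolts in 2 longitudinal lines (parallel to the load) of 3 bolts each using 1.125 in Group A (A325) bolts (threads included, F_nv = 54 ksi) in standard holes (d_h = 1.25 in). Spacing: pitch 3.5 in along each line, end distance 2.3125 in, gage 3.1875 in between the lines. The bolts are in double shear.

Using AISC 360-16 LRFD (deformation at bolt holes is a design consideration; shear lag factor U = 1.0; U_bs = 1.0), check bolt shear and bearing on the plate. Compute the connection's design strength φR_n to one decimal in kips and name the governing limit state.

Bolt shear: A_b = π(1.125)²/4 = 0.99402 in². φR_n = 0.75 × 54 × 0.99402 × 6 × 2 = 483.1 kips.
Bearing (0.3125 in plate, F_u = 65 ksi): end bolts L_c = 2.3125 − 1.25/2 = 1.6875, R_n = min(1.2×1.6875×0.3125×65, 2.4×1.125×0.3125×65) = 41.133 kips/bolt; interior L_c = 3.5 − 1.25 = 2.25, R_n = 54.844 kips/bolt. φR_n = 0.75 × (2×41.133 + 4×54.844) = 226.2 kips.
Governing: min(483.1, 226.2) = 226.2 kips → bearing.

226.2 kips (bearing governs)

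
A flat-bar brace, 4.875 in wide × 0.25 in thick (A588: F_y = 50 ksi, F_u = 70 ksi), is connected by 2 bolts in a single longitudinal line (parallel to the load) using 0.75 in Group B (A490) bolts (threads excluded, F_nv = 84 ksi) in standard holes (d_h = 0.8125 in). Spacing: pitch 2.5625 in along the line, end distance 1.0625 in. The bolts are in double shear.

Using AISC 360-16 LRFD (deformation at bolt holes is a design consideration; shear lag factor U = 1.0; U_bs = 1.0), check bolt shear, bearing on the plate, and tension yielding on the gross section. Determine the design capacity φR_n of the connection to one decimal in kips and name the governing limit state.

Bolt shear: A_b = π(0.75)²/4 = 0.44179 in². φR_n = 0.75 × 84 × 0.44179 × 2 × 2 = 111.3 kips.
Bearing (0.25 in plate, F_u = 70 ksi): end bolts L_c = 1.0625 − 0.8125/2 = 0.65625, R_n = min(1.2×0.65625×0.25×70, 2.4×0.75×0.25×70) = 13.781 kips/bolt; interior L_c = 2.5625 − 0.8125 = 1.75, R_n = 31.5 kips/bolt. φR_n = 0.75 × (1×13.781 + 1×31.5) = 34.0 kips.
Tension yield (gross): A_g = 4.875×0.25 = 1.2188 in². φR_n = 0.90 × 50 × 1.2188 = 54.8 kips.
Governing: min(111.3, 34.0, 54.8) = 34.0 kips → bearing.

34.0 kips (bearing governs)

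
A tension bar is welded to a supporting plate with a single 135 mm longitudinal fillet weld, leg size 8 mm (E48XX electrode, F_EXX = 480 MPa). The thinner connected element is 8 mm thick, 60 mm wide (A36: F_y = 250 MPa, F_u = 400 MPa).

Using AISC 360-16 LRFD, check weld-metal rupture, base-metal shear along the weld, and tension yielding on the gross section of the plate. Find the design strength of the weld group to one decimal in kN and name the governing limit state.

108.0 kN (gross-section yield governs)

Weld metal: throat = 0.707×8 = 5.656 mm, L = 135 mm. φR_n = 0.75 × 0.6 × 480 × 5.656 × 135 = 164.9 kN.
Base metal shear (8 mm plate): yield φR_n = 1.0×0.6×250×8×135 = 162.0 kN; rupture φR_n = 0.75×0.6×400×8×135 = 194.4 kN; take 162.0 kN (yield).
Tension yield (gross): A_g = 60×8 = 480 mm². φR_n = 0.90 × 250 × 480 = 108.0 kN.
Governing: min(164.9, 162.0, 108.0) = 108.0 kN → gross-section yield.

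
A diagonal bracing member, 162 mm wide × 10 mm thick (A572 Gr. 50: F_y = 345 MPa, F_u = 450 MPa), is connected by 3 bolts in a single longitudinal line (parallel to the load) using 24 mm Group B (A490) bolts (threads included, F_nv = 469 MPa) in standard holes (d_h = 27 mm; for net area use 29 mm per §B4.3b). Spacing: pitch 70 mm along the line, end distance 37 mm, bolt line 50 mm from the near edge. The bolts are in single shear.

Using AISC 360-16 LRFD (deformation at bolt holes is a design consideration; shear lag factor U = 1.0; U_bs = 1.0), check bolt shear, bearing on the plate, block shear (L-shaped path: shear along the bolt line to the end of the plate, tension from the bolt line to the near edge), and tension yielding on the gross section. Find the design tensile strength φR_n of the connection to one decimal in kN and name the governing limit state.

Bolt shear: A_b = π(24)²/4 = 452.39 mm². φR_n = 0.75 × 469 × 452.39 × 3 × 1 = 477.4 kN.
Bearing (10 mm plate, F_u = 450 MPa): end bolts L_c = 37 − 27/2 = 23.5, R_n = min(1.2×23.5×10×450, 2.4×24×10×450) = 126.9 kN/bolt; interior L_c = 70 − 27 = 43, R_n = 232.2 kN/bolt. φR_n = 0.75 × (1×126.9 + 2×232.2) = 443.5 kN.
Block shear: shear path 1×[37+2×70] = 1×177 mm, A_gv = 1770, A_nv = 1×(177 − 2.5×29)×10 = 1045 mm²; tension to near edge: (50 − 0.5×29)×10 = 355 mm². R_n = min(0.6×450×1045, 0.6×345×1770) + 1.0×450×355 = min(282.15, 366.39) + 159.75 = 441.9 kN. φR_n = 0.75 × 441.9 = 331.4 kN.
Tension yield (gross): A_g = 162×10 = 1620 mm². φR_n = 0.90 × 345 × 1620 = 503.0 kN.
Governing: min(477.4, 443.5, 331.4, 503.0) = 331.4 kN → block shear.

331.4 kN (block shear governs)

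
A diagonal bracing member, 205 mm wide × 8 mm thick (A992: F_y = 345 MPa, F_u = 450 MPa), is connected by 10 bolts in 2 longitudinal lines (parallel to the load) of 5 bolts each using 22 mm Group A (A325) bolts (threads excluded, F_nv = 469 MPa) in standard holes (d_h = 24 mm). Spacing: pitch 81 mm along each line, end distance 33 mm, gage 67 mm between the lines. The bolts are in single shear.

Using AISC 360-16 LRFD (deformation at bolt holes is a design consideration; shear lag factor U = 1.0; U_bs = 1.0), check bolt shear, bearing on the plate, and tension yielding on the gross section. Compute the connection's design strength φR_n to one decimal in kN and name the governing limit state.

509.2 kN (gross-section yield governs)

Bolt shear: A_b = π(22)²/4 = 380.13 mm². φR_n = 0.75 × 469 × 380.13 × 10 × 1 = 1337.1 kN.
Bearing (8 mm plate, F_u = 450 MPa): end bolts L_c = 33 − 24/2 = 21, R_n = min(1.2×21×8×450, 2.4×22×8×450) = 90.72 kN/bolt; interior L_c = 81 − 24 = 57, R_n = 190.08 kN/bolt. φR_n = 0.75 × (2×90.72 + 8×190.08) = 1276.6 kN.
Tension yield (gross): A_g = 205×8 = 1640 mm². φR_n = 0.90 × 345 × 1640 = 509.2 kN.
Governing: min(1337.1, 1276.6, 509.2) = 509.2 kN → gross-section yield.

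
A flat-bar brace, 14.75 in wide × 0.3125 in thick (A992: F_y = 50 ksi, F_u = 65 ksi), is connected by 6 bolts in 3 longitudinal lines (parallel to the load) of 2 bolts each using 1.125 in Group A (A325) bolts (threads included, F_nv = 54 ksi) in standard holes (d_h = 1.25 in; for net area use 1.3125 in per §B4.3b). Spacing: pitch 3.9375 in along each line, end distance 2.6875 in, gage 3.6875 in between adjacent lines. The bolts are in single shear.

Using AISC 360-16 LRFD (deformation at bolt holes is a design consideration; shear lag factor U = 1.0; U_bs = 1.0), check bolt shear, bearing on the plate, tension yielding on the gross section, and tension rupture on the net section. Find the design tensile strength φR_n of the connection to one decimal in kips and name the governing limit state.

164.7 kips (net-section rupture governs)

Bolt shear: A_b = π(1.125)²/4 = 0.99402 in². φR_n = 0.75 × 54 × 0.99402 × 6 × 1 = 241.5 kips.
Bearing (0.3125 in plate, F_u = 65 ksi): end bolts L_c = 2.6875 − 1.25/2 = 2.0625, R_n = min(1.2×2.0625×0.3125×65, 2.4×1.125×0.3125×65) = 50.273 kips/bolt; interior L_c = 3.9375 − 1.25 = 2.6875, R_n = 54.844 kips/bolt. φR_n = 0.75 × (3×50.273 + 3×54.844) = 236.5 kips.
Tension yield (gross): A_g = 14.75×0.3125 = 4.6094 in². φR_n = 0.90 × 50 × 4.6094 = 207.4 kips.
Tension rupture (net): A_n = (14.75 − 3×1.3125)×0.3125 = 3.3789 in² (U = 1.0, A_e = A_n). φR_n = 0.75 × 65 × 3.3789 = 164.7 kips.
Governing: min(241.5, 236.5, 207.4, 164.7) = 164.7 kips → net-section rupture.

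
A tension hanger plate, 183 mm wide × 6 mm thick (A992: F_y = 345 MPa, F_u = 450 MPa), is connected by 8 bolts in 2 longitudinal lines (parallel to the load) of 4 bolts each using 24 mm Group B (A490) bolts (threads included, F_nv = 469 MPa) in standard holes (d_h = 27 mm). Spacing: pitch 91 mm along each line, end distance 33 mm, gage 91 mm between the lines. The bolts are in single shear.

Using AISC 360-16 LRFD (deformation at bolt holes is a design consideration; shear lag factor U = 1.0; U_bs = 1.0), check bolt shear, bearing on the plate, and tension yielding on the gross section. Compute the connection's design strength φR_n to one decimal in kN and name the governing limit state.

Bolt shear: A_b = π(24)²/4 = 452.39 mm². φR_n = 0.75 × 469 × 452.39 × 8 × 1 = 1273.0 kN.
Bearing (6 mm plate, F_u = 450 MPa): end bolts L_c = 33 − 27/2 = 19.5, R_n = min(1.2×19.5×6×450, 2.4×24×6×450) = 63.18 kN/bolt; interior L_c = 91 − 27 = 64, R_n = 155.52 kN/bolt. φR_n = 0.75 × (2×63.18 + 6×155.52) = 794.6 kN.
Tension yield (gross): A_g = 183×6 = 1098 mm². φR_n = 0.90 × 345 × 1098 = 340.9 kN.
Governing: min(1273.0, 794.6, 340.9) = 340.9 kN → gross-section yield.

340.9 kN (gross-section yield governs)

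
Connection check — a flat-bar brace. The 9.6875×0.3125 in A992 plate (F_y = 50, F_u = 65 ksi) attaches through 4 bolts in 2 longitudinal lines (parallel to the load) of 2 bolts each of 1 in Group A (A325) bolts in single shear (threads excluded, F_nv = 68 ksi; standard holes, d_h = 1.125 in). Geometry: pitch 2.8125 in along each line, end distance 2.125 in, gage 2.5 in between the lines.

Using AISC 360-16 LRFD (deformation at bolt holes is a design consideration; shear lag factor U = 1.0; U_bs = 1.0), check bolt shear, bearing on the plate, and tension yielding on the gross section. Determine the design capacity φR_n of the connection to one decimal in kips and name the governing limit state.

Bolt shear: A_b = π(1)²/4 = 0.7854 in². φR_n = 0.75 × 68 × 0.7854 × 4 × 1 = 160.2 kips.
Bearing (0.3125 in plate, F_u = 65 ksi): end bolts L_c = 2.125 − 1.125/2 = 1.5625, R_n = min(1.2×1.5625×0.3125×65, 2.4×1×0.3125×65) = 38.086 kips/bolt; interior L_c = 2.8125 − 1.125 = 1.6875, R_n = 41.133 kips/bolt. φR_n = 0.75 × (2×38.086 + 2×41.133) = 118.8 kips.
Tension yield (gross): A_g = 9.6875×0.3125 = 3.0273 in². φR_n = 0.90 × 50 × 3.0273 = 136.2 kips.
Governing: min(160.2, 118.8, 136.2) = 118.8 kips → bearing.

118.8 kips (bearing governs)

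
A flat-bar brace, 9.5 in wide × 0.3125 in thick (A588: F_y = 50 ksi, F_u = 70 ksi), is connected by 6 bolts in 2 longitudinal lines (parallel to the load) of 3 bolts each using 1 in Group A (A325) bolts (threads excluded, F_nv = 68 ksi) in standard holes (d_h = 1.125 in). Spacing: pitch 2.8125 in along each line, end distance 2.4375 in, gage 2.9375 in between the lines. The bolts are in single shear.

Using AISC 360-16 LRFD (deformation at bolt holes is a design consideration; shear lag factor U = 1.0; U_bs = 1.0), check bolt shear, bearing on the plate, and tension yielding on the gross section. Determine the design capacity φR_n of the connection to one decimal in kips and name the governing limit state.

Bolt shear: A_b = π(1)²/4 = 0.7854 in². φR_n = 0.75 × 68 × 0.7854 × 6 × 1 = 240.3 kips.
Bearing (0.3125 in plate, F_u = 70 ksi): end bolts L_c = 2.4375 − 1.125/2 = 1.875, R_n = min(1.2×1.875×0.3125×70, 2.4×1×0.3125×70) = 49.219 kips/bolt; interior L_c = 2.8125 − 1.125 = 1.6875, R_n = 44.297 kips/bolt. φR_n = 0.75 × (2×49.219 + 4×44.297) = 206.7 kips.
Tension yield (gross): A_g = 9.5×0.3125 = 2.9688 in². φR_n = 0.90 × 50 × 2.9688 = 133.6 kips.
Governing: min(240.3, 206.7, 133.6) = 133.6 kips → gross-section yield.

133.6 kips (gross-section yield governs)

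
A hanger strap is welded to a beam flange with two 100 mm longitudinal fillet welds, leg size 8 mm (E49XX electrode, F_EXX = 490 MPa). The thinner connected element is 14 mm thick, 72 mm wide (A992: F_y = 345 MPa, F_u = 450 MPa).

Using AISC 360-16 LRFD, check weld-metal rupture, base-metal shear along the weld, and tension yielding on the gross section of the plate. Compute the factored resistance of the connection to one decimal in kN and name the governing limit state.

249.4 kN (weld metal governs)

Weld metal: throat = 0.707×8 = 5.656 mm, L = 2×100 = 200 mm. φR_n = 0.75 × 0.6 × 490 × 5.656 × 200 = 249.4 kN.
Base metal shear (14 mm plate): yield φR_n = 1.0×0.6×345×14×200 = 579.6 kN; rupture φR_n = 0.75×0.6×450×14×200 = 567.0 kN; take 567.0 kN (rupture).
Tension yield (gross): A_g = 72×14 = 1008 mm². φR_n = 0.90 × 345 × 1008 = 313.0 kN.
Governing: min(249.4, 567.0, 313.0) = 249.4 kN → weld metal.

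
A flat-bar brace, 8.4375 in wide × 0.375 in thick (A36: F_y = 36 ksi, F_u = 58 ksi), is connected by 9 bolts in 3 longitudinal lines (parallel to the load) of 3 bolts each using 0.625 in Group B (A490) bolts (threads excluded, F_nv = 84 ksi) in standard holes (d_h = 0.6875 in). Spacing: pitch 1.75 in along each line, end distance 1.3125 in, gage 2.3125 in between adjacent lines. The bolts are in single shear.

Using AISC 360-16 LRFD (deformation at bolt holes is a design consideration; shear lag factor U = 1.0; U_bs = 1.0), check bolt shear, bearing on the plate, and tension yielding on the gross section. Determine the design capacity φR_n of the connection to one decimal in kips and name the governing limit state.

Bolt shear: A_b = π(0.625)²/4 = 0.3068 in². φR_n = 0.75 × 84 × 0.3068 × 9 × 1 = 174.0 kips.
Bearing (0.375 in plate, F_u = 58 ksi): end bolts L_c = 1.3125 − 0.6875/2 = 0.96875, R_n = min(1.2×0.96875×0.375×58, 2.4×0.625×0.375×58) = 25.284 kips/bolt; interior L_c = 1.75 − 0.6875 = 1.0625, R_n = 27.731 kips/bolt. φR_n = 0.75 × (3×25.284 + 6×27.731) = 181.7 kips.
Tension yield (gross): A_g = 8.4375×0.375 = 3.1641 in². φR_n = 0.90 × 36 × 3.1641 = 102.5 kips.
Governing: min(174.0, 181.7, 102.5) = 102.5 kips → gross-section yield.

102.5 kips (gross-section yield governs)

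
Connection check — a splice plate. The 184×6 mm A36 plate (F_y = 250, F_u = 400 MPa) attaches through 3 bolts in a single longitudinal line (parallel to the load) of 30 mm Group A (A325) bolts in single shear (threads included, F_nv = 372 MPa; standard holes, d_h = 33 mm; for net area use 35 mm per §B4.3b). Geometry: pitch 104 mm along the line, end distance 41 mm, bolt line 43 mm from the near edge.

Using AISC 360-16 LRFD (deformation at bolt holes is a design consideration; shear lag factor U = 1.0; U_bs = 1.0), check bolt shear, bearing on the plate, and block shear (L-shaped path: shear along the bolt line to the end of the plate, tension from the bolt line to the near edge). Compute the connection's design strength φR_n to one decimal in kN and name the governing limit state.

214.0 kN (block shear governs)

Bolt shear: A_b = π(30)²/4 = 706.86 mm². φR_n = 0.75 × 372 × 706.86 × 3 × 1 = 591.6 kN.
Bearing (6 mm plate, F_u = 400 MPa): end bolts L_c = 41 − 33/2 = 24.5, R_n = min(1.2×24.5×6×400, 2.4×30×6×400) = 70.56 kN/bolt; interior L_c = 104 − 33 = 71, R_n = 172.8 kN/bolt. φR_n = 0.75 × (1×70.56 + 2×172.8) = 312.1 kN.
Block shear: shear path 1×[41+2×104] = 1×249 mm, A_gv = 1494, A_nv = 1×(249 − 2.5×35)×6 = 969 mm²; tension to near edge: (43 − 0.5×35)×6 = 153 mm². R_n = min(0.6×400×969, 0.6×250×1494) + 1.0×400×153 = min(232.56, 224.1) + 61.2 = 285.3 kN. φR_n = 0.75 × 285.3 = 214.0 kN.
Governing: min(591.6, 312.1, 214.0) = 214.0 kN → block shear.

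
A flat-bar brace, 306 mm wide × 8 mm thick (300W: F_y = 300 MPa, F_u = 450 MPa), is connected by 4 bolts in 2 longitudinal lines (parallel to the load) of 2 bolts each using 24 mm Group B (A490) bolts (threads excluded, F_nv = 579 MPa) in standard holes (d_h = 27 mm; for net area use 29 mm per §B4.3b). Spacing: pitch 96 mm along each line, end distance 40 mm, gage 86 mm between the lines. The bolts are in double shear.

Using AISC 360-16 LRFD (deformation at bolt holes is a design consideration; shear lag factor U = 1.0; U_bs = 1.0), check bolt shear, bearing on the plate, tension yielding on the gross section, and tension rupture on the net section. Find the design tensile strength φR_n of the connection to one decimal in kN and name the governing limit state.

Bolt shear: A_b = π(24)²/4 = 452.39 mm². φR_n = 0.75 × 579 × 452.39 × 4 × 2 = 1571.6 kN.
Bearing (8 mm plate, F_u = 450 MPa): end bolts L_c = 40 − 27/2 = 26.5, R_n = min(1.2×26.5×8×450, 2.4×24×8×450) = 114.48 kN/bolt; interior L_c = 96 − 27 = 69, R_n = 207.36 kN/bolt. φR_n = 0.75 × (2×114.48 + 2×207.36) = 482.8 kN.
Tension yield (gross): A_g = 306×8 = 2448 mm². φR_n = 0.90 × 300 × 2448 = 661.0 kN.
Tension rupture (net): A_n = (306 − 2×29)×8 = 1984 mm² (U = 1.0, A_e = A_n). φR_n = 0.75 × 450 × 1984 = 669.6 kN.
Governing: min(1571.6, 482.8, 661.0, 669.6) = 482.8 kN → bearing.

482.8 kN (bearing governs)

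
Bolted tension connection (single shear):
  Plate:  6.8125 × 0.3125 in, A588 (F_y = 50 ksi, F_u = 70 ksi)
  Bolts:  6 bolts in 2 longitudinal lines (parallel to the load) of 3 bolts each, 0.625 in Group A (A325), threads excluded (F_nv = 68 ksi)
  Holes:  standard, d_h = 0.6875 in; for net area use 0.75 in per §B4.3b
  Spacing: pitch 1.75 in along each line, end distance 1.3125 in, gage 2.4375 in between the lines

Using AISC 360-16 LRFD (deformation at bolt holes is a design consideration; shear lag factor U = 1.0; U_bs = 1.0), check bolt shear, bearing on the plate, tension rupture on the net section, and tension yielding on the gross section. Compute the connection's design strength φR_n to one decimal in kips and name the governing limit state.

87.2 kips (net-section rupture governs)

Bolt shear: A_b = π(0.625)²/4 = 0.3068 in². φR_n = 0.75 × 68 × 0.3068 × 6 × 1 = 93.9 kips.
Bearing (0.3125 in plate, F_u = 70 ksi): end bolts L_c = 1.3125 − 0.6875/2 = 0.96875, R_n = min(1.2×0.96875×0.3125×70, 2.4×0.625×0.3125×70) = 25.43 kips/bolt; interior L_c = 1.75 − 0.6875 = 1.0625, R_n = 27.891 kips/bolt. φR_n = 0.75 × (2×25.43 + 4×27.891) = 121.8 kips.
Tension rupture (net): A_n = (6.8125 − 2×0.75)×0.3125 = 1.6602 in² (U = 1.0, A_e = A_n). φR_n = 0.75 × 70 × 1.6602 = 87.2 kips.
Tension yield (gross): A_g = 6.8125×0.3125 = 2.1289 in². φR_n = 0.90 × 50 × 2.1289 = 95.8 kips.
Governing: min(93.9, 121.8, 87.2, 95.8) = 87.2 kips → net-section rupture.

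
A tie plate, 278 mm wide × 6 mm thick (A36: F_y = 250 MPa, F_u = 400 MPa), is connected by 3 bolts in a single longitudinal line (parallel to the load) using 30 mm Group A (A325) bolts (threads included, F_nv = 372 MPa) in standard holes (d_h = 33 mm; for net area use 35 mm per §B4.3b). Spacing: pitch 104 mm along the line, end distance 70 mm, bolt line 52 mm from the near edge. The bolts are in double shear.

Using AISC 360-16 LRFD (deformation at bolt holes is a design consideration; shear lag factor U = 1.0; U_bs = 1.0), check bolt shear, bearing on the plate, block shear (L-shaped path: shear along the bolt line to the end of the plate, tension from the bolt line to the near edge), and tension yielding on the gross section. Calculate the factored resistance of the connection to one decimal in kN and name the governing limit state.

Bolt shear: A_b = π(30)²/4 = 706.86 mm². φR_n = 0.75 × 372 × 706.86 × 3 × 2 = 1183.3 kN.
Bearing (6 mm plate, F_u = 400 MPa): end bolts L_c = 70 − 33/2 = 53.5, R_n = min(1.2×53.5×6×400, 2.4×30×6×400) = 154.08 kN/bolt; interior L_c = 104 − 33 = 71, R_n = 172.8 kN/bolt. φR_n = 0.75 × (1×154.08 + 2×172.8) = 374.8 kN.
Block shear: shear path 1×[70+2×104] = 1×278 mm, A_gv = 1668, A_nv = 1×(278 − 2.5×35)×6 = 1143 mm²; tension to near edge: (52 − 0.5×35)×6 = 207 mm². R_n = min(0.6×400×1143, 0.6×250×1668) + 1.0×400×207 = min(274.32, 250.2) + 82.8 = 333 kN. φR_n = 0.75 × 333 = 249.8 kN.
Tension yield (gross): A_g = 278×6 = 1668 mm². φR_n = 0.90 × 250 × 1668 = 375.3 kN.
Governing: min(1183.3, 374.8, 249.8, 375.3) = 249.8 kN → block shear.

249.8 kN (block shear governs)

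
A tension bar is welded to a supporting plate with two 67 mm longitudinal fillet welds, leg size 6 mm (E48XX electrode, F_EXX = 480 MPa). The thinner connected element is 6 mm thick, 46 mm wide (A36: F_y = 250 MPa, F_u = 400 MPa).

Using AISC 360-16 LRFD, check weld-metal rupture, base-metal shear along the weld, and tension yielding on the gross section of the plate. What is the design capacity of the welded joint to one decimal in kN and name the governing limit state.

Weld metal: throat = 0.707×6 = 4.242 mm, L = 2×67 = 134 mm. φR_n = 0.75 × 0.6 × 480 × 4.242 × 134 = 122.8 kN.
Base metal shear (6 mm plate): yield φR_n = 1.0×0.6×250×6×134 = 120.6 kN; rupture φR_n = 0.75×0.6×400×6×134 = 144.7 kN; take 120.6 kN (yield).
Tension yield (gross): A_g = 46×6 = 276 mm². φR_n = 0.90 × 250 × 276 = 62.1 kN.
Governing: min(122.8, 120.6, 62.1) = 62.1 kN → gross-section yield.

62.1 kN (gross-section yield governs)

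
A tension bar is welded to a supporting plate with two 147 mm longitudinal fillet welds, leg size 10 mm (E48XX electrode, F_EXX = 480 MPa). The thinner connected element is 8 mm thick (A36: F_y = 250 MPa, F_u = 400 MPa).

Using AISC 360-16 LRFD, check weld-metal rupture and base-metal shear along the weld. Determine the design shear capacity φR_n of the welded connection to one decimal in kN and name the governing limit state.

352.8 kN (base-metal shear governs)

Weld metal: throat = 0.707×10 = 7.07 mm, L = 2×147 = 294 mm. φR_n = 0.75 × 0.6 × 480 × 7.07 × 294 = 449.0 kN.
Base metal shear (8 mm plate): yield φR_n = 1.0×0.6×250×8×294 = 352.8 kN; rupture φR_n = 0.75×0.6×400×8×294 = 423.4 kN; take 352.8 kN (yield).
Governing: min(449.0, 352.8) = 352.8 kN → base-metal shear.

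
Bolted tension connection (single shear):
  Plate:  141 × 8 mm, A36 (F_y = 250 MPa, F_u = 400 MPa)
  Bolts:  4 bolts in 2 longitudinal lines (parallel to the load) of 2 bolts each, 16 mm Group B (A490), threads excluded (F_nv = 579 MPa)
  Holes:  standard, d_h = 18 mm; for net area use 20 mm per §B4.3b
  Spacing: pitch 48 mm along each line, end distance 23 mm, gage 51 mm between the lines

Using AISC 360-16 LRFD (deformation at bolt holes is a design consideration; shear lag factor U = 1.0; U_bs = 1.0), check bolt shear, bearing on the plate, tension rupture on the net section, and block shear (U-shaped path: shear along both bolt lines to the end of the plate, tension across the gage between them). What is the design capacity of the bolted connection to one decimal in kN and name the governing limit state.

Bolt shear: A_b = π(16)²/4 = 201.06 mm². φR_n = 0.75 × 579 × 201.06 × 4 × 1 = 349.2 kN.
Bearing (8 mm plate, F_u = 400 MPa): end bolts L_c = 23 − 18/2 = 14, R_n = min(1.2×14×8×400, 2.4×16×8×400) = 53.76 kN/bolt; interior L_c = 48 − 18 = 30, R_n = 115.2 kN/bolt. φR_n = 0.75 × (2×53.76 + 2×115.2) = 253.4 kN.
Tension rupture (net): A_n = (141 − 2×20)×8 = 808 mm² (U = 1.0, A_e = A_n). φR_n = 0.75 × 400 × 808 = 242.4 kN.
Block shear: shear path 2×[23+1×48] = 2×71 mm, A_gv = 1136, A_nv = 2×(71 − 1.5×20)×8 = 656 mm²; tension across gage: (51 − 1×20)×8 = 248 mm². R_n = min(0.6×400×656, 0.6×250×1136) + 1.0×400×248 = min(157.44, 170.4) + 99.2 = 256.64 kN. φR_n = 0.75 × 256.64 = 192.5 kN.
Governing: min(349.2, 253.4, 242.4, 192.5) = 192.5 kN → block shear.

192.5 kN (block shear governs)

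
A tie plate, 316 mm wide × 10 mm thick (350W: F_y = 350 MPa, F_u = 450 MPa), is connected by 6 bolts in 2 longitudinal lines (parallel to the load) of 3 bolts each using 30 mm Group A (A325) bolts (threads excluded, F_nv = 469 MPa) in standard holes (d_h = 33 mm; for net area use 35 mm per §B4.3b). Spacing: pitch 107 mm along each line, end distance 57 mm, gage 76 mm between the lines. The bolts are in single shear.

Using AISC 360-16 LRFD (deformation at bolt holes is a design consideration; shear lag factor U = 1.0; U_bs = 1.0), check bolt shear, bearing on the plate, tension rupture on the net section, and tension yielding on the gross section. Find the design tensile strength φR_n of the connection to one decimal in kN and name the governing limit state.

Bolt shear: A_b = π(30)²/4 = 706.86 mm². φR_n = 0.75 × 469 × 706.86 × 6 × 1 = 1491.8 kN.
Bearing (10 mm plate, F_u = 450 MPa): end bolts L_c = 57 − 33/2 = 40.5, R_n = min(1.2×40.5×10×450, 2.4×30×10×450) = 218.7 kN/bolt; interior L_c = 107 − 33 = 74, R_n = 324 kN/bolt. φR_n = 0.75 × (2×218.7 + 4×324) = 1300.1 kN.
Tension rupture (net): A_n = (316 − 2×35)×10 = 2460 mm² (U = 1.0, A_e = A_n). φR_n = 0.75 × 450 × 2460 = 830.3 kN.
Tension yield (gross): A_g = 316×10 = 3160 mm². φR_n = 0.90 × 350 × 3160 = 995.4 kN.
Governing: min(1491.8, 1300.1, 830.3, 995.4) = 830.3 kN → net-section rupture.

830.3 kN (net-section rupture governs)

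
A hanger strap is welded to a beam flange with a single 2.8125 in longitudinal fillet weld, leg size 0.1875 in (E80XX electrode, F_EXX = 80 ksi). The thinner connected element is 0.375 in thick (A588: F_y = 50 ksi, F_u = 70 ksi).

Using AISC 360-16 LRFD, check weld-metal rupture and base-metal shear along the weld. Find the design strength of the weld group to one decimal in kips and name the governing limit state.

13.4 kips (weld metal governs)

Weld metal: throat = 0.707×0.1875 = 0.13256 in, L = 2.8125 in. φR_n = 0.75 × 0.6 × 80 × 0.13256 × 2.8125 = 13.4 kips.
Base metal shear (0.375 in plate): yield φR_n = 1.0×0.6×50×0.375×2.8125 = 31.6 kips; rupture φR_n = 0.75×0.6×70×0.375×2.8125 = 33.2 kips; take 31.6 kips (yield).
Governing: min(13.4, 31.6) = 13.4 kips → weld metal.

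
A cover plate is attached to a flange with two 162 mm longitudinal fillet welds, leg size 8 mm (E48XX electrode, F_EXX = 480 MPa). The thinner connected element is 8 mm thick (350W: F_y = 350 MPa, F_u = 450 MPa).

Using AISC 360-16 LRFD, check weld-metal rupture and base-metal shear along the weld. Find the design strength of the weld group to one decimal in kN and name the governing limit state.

395.8 kN (weld metal governs)

Weld metal: throat = 0.707×8 = 5.656 mm, L = 2×162 = 324 mm. φR_n = 0.75 × 0.6 × 480 × 5.656 × 324 = 395.8 kN.
Base metal shear (8 mm plate): yield φR_n = 1.0×0.6×350×8×324 = 544.3 kN; rupture φR_n = 0.75×0.6×450×8×324 = 524.9 kN; take 524.9 kN (rupture).
Governing: min(395.8, 524.9) = 395.8 kN → weld metal.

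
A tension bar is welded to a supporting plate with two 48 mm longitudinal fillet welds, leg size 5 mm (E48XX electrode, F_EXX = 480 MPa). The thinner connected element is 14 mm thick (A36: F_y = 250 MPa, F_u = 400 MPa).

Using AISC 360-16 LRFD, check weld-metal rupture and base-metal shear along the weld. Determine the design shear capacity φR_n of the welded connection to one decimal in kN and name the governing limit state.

73.3 kN (weld metal governs)

Weld metal: throat = 0.707×5 = 3.535 mm, L = 2×48 = 96 mm. φR_n = 0.75 × 0.6 × 480 × 3.535 × 96 = 73.3 kN.
Base metal shear (14 mm plate): yield φR_n = 1.0×0.6×250×14×96 = 201.6 kN; rupture φR_n = 0.75×0.6×400×14×96 = 241.9 kN; take 201.6 kN (yield).
Governing: min(73.3, 201.6) = 73.3 kN → weld metal.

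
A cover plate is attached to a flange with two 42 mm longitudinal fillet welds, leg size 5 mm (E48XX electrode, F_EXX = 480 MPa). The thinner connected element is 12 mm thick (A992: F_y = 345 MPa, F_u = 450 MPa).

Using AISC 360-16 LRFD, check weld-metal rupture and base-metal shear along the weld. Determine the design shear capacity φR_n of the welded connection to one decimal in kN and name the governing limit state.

Weld metal: throat = 0.707×5 = 3.535 mm, L = 2×42 = 84 mm. φR_n = 0.75 × 0.6 × 480 × 3.535 × 84 = 64.1 kN.
Base metal shear (12 mm plate): yield φR_n = 1.0×0.6×345×12×84 = 208.7 kN; rupture φR_n = 0.75×0.6×450×12×84 = 204.1 kN; take 204.1 kN (rupture).
Governing: min(64.1, 204.1) = 64.1 kN → weld metal.

64.1 kN (weld metal governs)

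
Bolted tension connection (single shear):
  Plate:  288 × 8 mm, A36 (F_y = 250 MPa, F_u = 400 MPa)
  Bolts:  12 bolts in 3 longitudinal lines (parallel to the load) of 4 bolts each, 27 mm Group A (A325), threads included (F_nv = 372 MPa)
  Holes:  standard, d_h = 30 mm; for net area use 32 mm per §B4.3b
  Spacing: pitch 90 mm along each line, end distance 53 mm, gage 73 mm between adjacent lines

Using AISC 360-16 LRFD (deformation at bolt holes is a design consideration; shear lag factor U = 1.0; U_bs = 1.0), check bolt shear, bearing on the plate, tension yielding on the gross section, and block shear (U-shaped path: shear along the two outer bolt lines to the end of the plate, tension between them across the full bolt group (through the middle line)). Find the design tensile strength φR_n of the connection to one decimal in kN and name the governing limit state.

518.4 kN (gross-section yield governs)

Bolt shear: A_b = π(27)²/4 = 572.56 mm². φR_n = 0.75 × 372 × 572.56 × 12 × 1 = 1916.9 kN.
Bearing (8 mm plate, F_u = 400 MPa): end bolts L_c = 53 − 30/2 = 38, R_n = min(1.2×38×8×400, 2.4×27×8×400) = 145.92 kN/bolt; interior L_c = 90 − 30 = 60, R_n = 207.36 kN/bolt. φR_n = 0.75 × (3×145.92 + 9×207.36) = 1728.0 kN.
Tension yield (gross): A_g = 288×8 = 2304 mm². φR_n = 0.90 × 250 × 2304 = 518.4 kN.
Block shear: shear path 2×[53+3×90] = 2×323 mm, A_gv = 5168, A_nv = 2×(323 − 3.5×32)×8 = 3376 mm²; tension across gage: (146 − 2×32)×8 = 656 mm². R_n = min(0.6×400×3376, 0.6×250×5168) + 1.0×400×656 = min(810.24, 775.2) + 262.4 = 1037.6 kN. φR_n = 0.75 × 1037.6 = 778.2 kN.
Governing: min(1916.9, 1728.0, 518.4, 778.2) = 518.4 kN → gross-section yield.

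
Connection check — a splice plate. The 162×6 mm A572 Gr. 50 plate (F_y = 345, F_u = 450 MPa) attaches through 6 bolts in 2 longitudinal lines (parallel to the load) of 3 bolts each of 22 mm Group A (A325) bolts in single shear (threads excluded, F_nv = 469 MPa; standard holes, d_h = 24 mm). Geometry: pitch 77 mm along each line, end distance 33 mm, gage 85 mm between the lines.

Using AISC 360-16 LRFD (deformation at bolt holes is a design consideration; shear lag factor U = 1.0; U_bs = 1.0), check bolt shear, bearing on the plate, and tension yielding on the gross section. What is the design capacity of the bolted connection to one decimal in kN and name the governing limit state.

301.8 kN (gross-section yield governs)

Bolt shear: A_b = π(22)²/4 = 380.13 mm². φR_n = 0.75 × 469 × 380.13 × 6 × 1 = 802.3 kN.
Bearing (6 mm plate, F_u = 450 MPa): end bolts L_c = 33 − 24/2 = 21, R_n = min(1.2×21×6×450, 2.4×22×6×450) = 68.04 kN/bolt; interior L_c = 77 − 24 = 53, R_n = 142.56 kN/bolt. φR_n = 0.75 × (2×68.04 + 4×142.56) = 529.7 kN.
Tension yield (gross): A_g = 162×6 = 972 mm². φR_n = 0.90 × 345 × 972 = 301.8 kN.
Governing: min(802.3, 529.7, 301.8) = 301.8 kN → gross-section yield.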